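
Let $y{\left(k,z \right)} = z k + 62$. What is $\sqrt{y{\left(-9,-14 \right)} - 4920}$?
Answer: $26 i \sqrt{7} \approx 68.79 i$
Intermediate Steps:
$y{\left(k,z \right)} = 62 + k z$ ($y{\left(k,z \right)} = k z + 62 = 62 + k z$)
$\sqrt{y{\left(-9,-14 \right)} - 4920} = \sqrt{\left(62 - -126\right) - 4920} = \sqrt{\left(62 + 126\right) - 4920} = \sqrt{188 - 4920} = \sqrt{-4732} = 26 i \sqrt{7}$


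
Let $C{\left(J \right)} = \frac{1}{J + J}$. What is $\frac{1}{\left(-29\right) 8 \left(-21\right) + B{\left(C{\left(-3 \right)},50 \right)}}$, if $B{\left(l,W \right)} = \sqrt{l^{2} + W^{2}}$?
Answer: $\frac{175392}{854419823} - \frac{6 \sqrt{90001}}{854419823} \approx 0.00020317$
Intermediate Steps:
$C{\left(J \right)} = \frac{1}{2 J}$
$B{\left(l,W \right)} = \sqrt{W^{2} + l^{2}}$
$\frac{1}{\left(-29\right) 8 \left(-21\right) + B{\left(C{\left(-3 \right)},50 \right)}} = \frac{1}{\left(-29\right) 8 \left(-21\right) + \sqrt{50^{2} + \left(\frac{1}{2 \left(-3\right)}\right)^{2}}} = \frac{1}{\left(-232\right) \left(-21\right) + \sqrt{2500 + \left(\frac{1}{2} \left(- \frac{1}{3}\right)\right)^{2}}} = \frac{1}{4872 + \sqrt{2500 + \left(- \frac{1}{6}\right)^{2}}} = \frac{1}{4872 + \sqrt{2500 + \frac{1}{36}}} = \frac{1}{4872 + \sqrt{\frac{90001}{36}}} = \frac{1}{4872 + \frac{\sqrt{90001}}{6}}$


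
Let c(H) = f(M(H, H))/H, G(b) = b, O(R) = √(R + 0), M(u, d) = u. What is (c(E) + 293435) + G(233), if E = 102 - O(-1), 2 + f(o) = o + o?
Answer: 3055636146/10405 - 2*I/10405 ≈ 2.9367e+5 - 0.00019222*I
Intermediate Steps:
f(o) = -2 + 2*o (f(o) = -2 + (o + o) = -2 + 2*o)
O(R) = √R
E = 102 - I (E = 102 - √(-1) = 102 - I ≈ 102.0 - 1.0*I)
c(H) = (-2 + 2*H)/H
(c(E) + 293435) + G(233) = ((2 - 2*(102 + I)/10405) + 293435) + 233 = (293437 - 2*(102 + I)/10405) + 233 = 293670 - 2*(102 + I)/10405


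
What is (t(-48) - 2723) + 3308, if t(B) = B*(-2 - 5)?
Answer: 921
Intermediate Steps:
t(B) = -7*B (t(B) = B*(-7) = -7*B)
(t(-48) - 2723) + 3308 = (-7*(-48) - 2723) + 3308 = (336 - 2723) + 3308 = -2387 + 3308 = 921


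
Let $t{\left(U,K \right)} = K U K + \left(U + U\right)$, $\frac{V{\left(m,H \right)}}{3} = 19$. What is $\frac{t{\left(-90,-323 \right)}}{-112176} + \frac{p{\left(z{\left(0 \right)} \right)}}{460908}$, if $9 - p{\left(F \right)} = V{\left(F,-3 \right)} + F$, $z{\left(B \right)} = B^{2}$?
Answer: $\frac{20036221967}{239364888} \approx 83.706$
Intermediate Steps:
$V{\left(m,H \right)} = 57$ ($V{\left(m,H \right)} = 3 \cdot 19 = 57$)
$t{\left(U,K \right)} = 2 U + U K^{2}$ ($t{\left(U,K \right)} = U K^{2} + 2 U = 2 U + U K^{2}$)
$p{\left(F \right)} = -48 - F$ ($p{\left(F \right)} = 9 - \left(57 + F\right) = -48 - F$)
$\frac{t{\left(-90,-323 \right)}}{-112176} + \frac{p{\left(z{\left(0 \right)} \right)}}{460908} = \frac{\left(-90\right) \left(2 + \left(-323\right)^{2}\right)}{-112176} + \frac{-48 - 0^{2}}{460908} = - 90 \left(2 + 104329\right) \left(- \frac{1}{112176}\right) + \left(-48 - 0\right) \frac{1}{460908} = \left(-90\right) 104331 \left(- \frac{1}{112176}\right) + \left(-48 + 0\right) \frac{1}{460908} = \left(-9389790\right) \left(- \frac{1}{112176}\right) - \frac{4}{38409} = \frac{521655}{6232} - \frac{4}{38409} = \frac{20036221967}{239364888}$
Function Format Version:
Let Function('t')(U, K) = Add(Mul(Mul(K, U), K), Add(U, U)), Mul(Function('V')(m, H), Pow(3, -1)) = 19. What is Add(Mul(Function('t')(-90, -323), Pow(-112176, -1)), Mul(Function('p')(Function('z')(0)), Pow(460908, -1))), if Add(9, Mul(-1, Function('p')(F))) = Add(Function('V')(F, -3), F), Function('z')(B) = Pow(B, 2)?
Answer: Rational(20036221967, 239364888) ≈ 83.706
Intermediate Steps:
Function('V')(m, H) = 57 (Function('V')(m, H) = Mul(3, 19) = 57)
Function('t')(U, K) = Add(Mul(2, U), Mul(U, Pow(K, 2))) (Function('t')(U, K) = Add(Mul(U, Pow(K, 2)), Mul(2, U)) = Add(Mul(2, U), Mul(U, Pow(K, 2))))
Function('p')(F) = Add(-48, Mul(-1, F)) (Function('p')(F) = Add(9, Mul(-1, Add(57, F))) = Add(9, Add(-57, Mul(-1, F))) = Add(-48, Mul(-1, F)))
Add(Mul(Function('t')(-90, -323), Pow(-112176, -1)), Mul(Function('p')(Function('z')(0)), Pow(460908, -1))) = Add(Mul(Mul(-90, Add(2, Pow(-323, 2))), Pow(-112176, -1)), Mul(Add(-48, Mul(-1, Pow(0, 2))), Pow(460908, -1))) = Add(Mul(Mul(-90, Add(2, 104329)), Rational(-1, 112176)), Mul(Add(-48, Mul(-1, 0)), Rational(1, 460908))) = Add(Mul(Mul(-90, 104331), Rational(-1, 112176)), Mul(Add(-48, 0), Rational(1, 460908))) = Add(Mul(-9389790, Rational(-1, 112176)), Mul(-48, Rational(1, 460908))) = Add(Rational(521655, 6232), Rational(-4, 38409)) = Rational(20036221967, 239364888)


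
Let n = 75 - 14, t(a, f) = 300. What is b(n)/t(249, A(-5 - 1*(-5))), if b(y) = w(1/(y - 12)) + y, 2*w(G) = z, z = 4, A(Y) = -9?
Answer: 21/100 ≈ 0.21000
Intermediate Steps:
n = 61
w(G) = 2 (w(G) = (½)*4 = 2)
b(y) = 2 + y
b(n)/t(249, A(-5 - 1*(-5))) = (2 + 61)/300 = 63*(1/300) = 21/100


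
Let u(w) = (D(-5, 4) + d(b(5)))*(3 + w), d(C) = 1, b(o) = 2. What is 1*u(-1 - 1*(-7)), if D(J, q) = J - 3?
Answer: -63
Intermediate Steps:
D(J, q) = -3 + J
u(w) = -21 - 7*w (u(w) = ((-3 - 5) + 1)*(3 + w) = (-8 + 1)*(3 + w) = -7*(3 + w) = -21 - 7*w)
1*u(-1 - 1*(-7)) = 1*(-21 - 7*(-1 - 1*(-7))) = 1*(-21 - 7*(-1 + 7)) = 1*(-21 - 7*6) = 1*(-21 - 42) = 1*(-63) = -63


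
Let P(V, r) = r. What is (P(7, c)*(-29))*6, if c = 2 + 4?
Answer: -1044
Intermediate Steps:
c = 6
(P(7, c)*(-29))*6 = (6*(-29))*6 = -174*6 = -1044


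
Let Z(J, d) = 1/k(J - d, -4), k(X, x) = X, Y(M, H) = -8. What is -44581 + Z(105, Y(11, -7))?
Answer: -5037652/113 ≈ -44581.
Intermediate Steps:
Z(J, d) = 1/(J - d)
-44581 + Z(105, Y(11, -7)) = -44581 + 1/(105 - 1*(-8)) = -44581 + 1/(105 + 8) = -44581 + 1/113 = -5037652/113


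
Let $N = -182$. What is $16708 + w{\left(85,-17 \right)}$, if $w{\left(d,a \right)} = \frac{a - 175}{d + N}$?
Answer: $\frac{1620868}{97} \approx 16710.0$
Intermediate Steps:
$w{\left(d,a \right)} = \frac{-175 + a}{-182 + d}$ ($w{\left(d,a \right)} = \frac{a - 175}{d - 182} = \frac{-175 + a}{-182 + d}$)
$16708 + w{\left(85,-17 \right)} = 16708 + \frac{-175 - 17}{-182 + 85} = 16708 + \frac{1}{-97} \left(-192\right) = 16708 - - \frac{192}{97} = 16708 + \frac{192}{97} = \frac{1620868}{97}$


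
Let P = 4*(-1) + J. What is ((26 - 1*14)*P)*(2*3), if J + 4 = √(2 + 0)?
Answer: -576 + 72*√2 ≈ -474.18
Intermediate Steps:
J = -4 + √2 (J = -4 + √(2 + 0) = -4 + √2 ≈ -2.5858)
P = -8 + √2 (P = 4*(-1) + (-4 + √2) = -4 + (-4 + √2) = -8 + √2 ≈ -6.5858)
((26 - 1*14)*P)*(2*3) = ((26 - 1*14)*(-8 + √2))*(2*3) = ((26 - 14)*(-8 + √2))*6 = (12*(-8 + √2))*6 = (-96 + 12*√2)*6 = -576 + 72*√2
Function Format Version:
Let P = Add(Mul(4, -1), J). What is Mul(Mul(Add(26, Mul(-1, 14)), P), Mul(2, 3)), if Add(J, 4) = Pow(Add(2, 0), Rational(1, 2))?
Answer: Add(-576, Mul(72, Pow(2, Rational(1, 2)))) ≈ -474.18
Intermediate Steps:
J = Add(-4, Pow(2, Rational(1, 2))) (J = Add(-4, Pow(Add(2, 0), Rational(1, 2))) = Add(-4, Pow(2, Rational(1, 2))) ≈ -2.5858)
P = Add(-8, Pow(2, Rational(1, 2))) (P = Add(Mul(4, -1), Add(-4, Pow(2, Rational(1, 2)))) = Add(-4, Add(-4, Pow(2, Rational(1, 2)))) = Add(-8, Pow(2, Rational(1, 2))) ≈ -6.5858)
Mul(Mul(Add(26, Mul(-1, 14)), P), Mul(2, 3)) = Mul(Mul(Add(26, Mul(-1, 14)), Add(-8, Pow(2, Rational(1, 2)))), Mul(2, 3)) = Mul(Mul(Add(26, -14), Add(-8, Pow(2, Rational(1, 2)))), 6) = Mul(Mul(12, Add(-8, Pow(2, Rational(1, 2)))), 6) = Mul(Add(-96, Mul(12, Pow(2, Rational(1, 2)))), 6) = Add(-576, Mul(72, Pow(2, Rational(1, 2))))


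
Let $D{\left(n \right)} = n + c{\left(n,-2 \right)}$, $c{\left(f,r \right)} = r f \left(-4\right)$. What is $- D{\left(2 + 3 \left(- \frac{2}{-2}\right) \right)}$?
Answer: $-45$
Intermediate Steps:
$c{\left(f,r \right)} = - 4 f r$ ($c{\left(f,r \right)} = f r \left(-4\right) = - 4 f r$)
$D{\left(n \right)} = 9 n$ ($D{\left(n \right)} = n - 4 n \left(-2\right) = n + 8 n = 9 n$)
$- D{\left(2 + 3 \left(- \frac{2}{-2}\right) \right)} = - 9 \left(2 + 3 \left(- \frac{2}{-2}\right)\right) = - 9 \left(2 + 3 \left(\left(-2\right) \left(- \frac{1}{2}\right)\right)\right) = - 9 \left(2 + 3 \cdot 1\right) = - 9 \left(2 + 3\right) = - 9 \cdot 5 = \left(-1\right) 45 = -45$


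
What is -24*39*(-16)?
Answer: 14976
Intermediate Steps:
-24*39*(-16) = -936*(-16) = 14976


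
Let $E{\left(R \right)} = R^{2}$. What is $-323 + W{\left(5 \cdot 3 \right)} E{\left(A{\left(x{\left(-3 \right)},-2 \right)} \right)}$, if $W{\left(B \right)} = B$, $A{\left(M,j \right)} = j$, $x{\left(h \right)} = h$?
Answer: $-263$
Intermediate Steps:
$-323 + W{\left(5 \cdot 3 \right)} E{\left(A{\left(x{\left(-3 \right)},-2 \right)} \right)} = -323 + 5 \cdot 3 \left(-2\right)^{2} = -323 + 15 \cdot 4 = -323 + 60 = -263$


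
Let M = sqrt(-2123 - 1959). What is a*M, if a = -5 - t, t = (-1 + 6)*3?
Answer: -20*I*sqrt(4082) ≈ -1277.8*I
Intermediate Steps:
t = 15 (t = 5*3 = 15)
M = I*sqrt(4082) (M = sqrt(-4082) = I*sqrt(4082) ≈ 63.891*I)
a = -20 (a = -5 - 1*15 = -5 - 15 = -20)
a*M = -20*I*sqrt(4082)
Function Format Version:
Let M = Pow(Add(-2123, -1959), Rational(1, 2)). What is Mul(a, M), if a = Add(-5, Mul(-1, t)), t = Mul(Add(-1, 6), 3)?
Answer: Mul(-20, I, Pow(4082, Rational(1, 2))) ≈ Mul(-1277.8, I)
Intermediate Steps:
t = 15 (t = Mul(5, 3) = 15)
M = Mul(I, Pow(4082, Rational(1, 2))) (M = Pow(-4082, Rational(1, 2)) = Mul(I, Pow(4082, Rational(1, 2))) ≈ Mul(63.891, I))
a = -20 (a = Add(-5, Mul(-1, 15)) = Add(-5, -15) = -20)
Mul(a, M) = Mul(-20, Mul(I, Pow(4082, Rational(1, 2)))) = Mul(-20, I, Pow(4082, Rational(1, 2)))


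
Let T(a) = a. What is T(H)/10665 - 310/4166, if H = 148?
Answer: -1344791/22215195 ≈ -0.060535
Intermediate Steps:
T(H)/10665 - 310/4166 = 148/10665 - 310/4166 = 148*(1/10665) - 310*1/4166 = 148/10665 - 155/2083 = -1344791/22215195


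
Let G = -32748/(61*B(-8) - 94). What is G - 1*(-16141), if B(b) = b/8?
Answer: 2534603/155 ≈ 16352.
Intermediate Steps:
B(b) = b/8 (B(b) = b*(⅛) = b/8)
G = 32748/155 (G = -32748/(61*((⅛)*(-8)) - 94) = -32748/(61*(-1) - 94) = -32748/(-61 - 94) = -32748/(-155) = -32748*(-1/155) = 32748/155 ≈ 211.28)
G - 1*(-16141) = 32748/155 - 1*(-16141) = 32748/155 + 16141 = 2534603/155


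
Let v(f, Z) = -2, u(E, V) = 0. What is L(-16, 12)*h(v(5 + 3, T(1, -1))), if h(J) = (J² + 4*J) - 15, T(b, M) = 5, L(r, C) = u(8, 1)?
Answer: 0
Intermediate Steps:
L(r, C) = 0
h(J) = -15 + J² + 4*J
L(-16, 12)*h(v(5 + 3, T(1, -1))) = 0*(-15 + (-2)² + 4*(-2)) = 0*(-15 + 4 - 8) = 0*(-19) = 0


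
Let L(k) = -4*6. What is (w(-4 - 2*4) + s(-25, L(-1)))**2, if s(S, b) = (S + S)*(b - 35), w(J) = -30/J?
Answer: 34869025/4 ≈ 8.7172e+6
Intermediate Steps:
L(k) = -24
s(S, b) = 2*S*(-35 + b) (s(S, b) = (2*S)*(-35 + b) = 2*S*(-35 + b))
(w(-4 - 2*4) + s(-25, L(-1)))**2 = (-30/(-4 - 2*4) + 2*(-25)*(-35 - 24))**2 = (-30/(-4 - 8) + 2*(-25)*(-59))**2 = (-30/(-12) + 2950)**2 = (-30*(-1/12) + 2950)**2 = (5/2 + 2950)**2 = (5905/2)**2 = 34869025/4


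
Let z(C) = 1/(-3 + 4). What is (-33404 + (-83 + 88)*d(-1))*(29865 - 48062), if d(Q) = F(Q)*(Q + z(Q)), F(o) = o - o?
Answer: 607852588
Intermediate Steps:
F(o) = 0
z(C) = 1 (z(C) = 1/1 = 1)
d(Q) = 0 (d(Q) = 0*(Q + 1) = 0*(1 + Q) = 0)
(-33404 + (-83 + 88)*d(-1))*(29865 - 48062) = (-33404 + (-83 + 88)*0)*(29865 - 48062) = (-33404 + 5*0)*(-18197) = (-33404 + 0)*(-18197) = -33404*(-18197) = 607852588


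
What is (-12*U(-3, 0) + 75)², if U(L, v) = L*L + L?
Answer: 9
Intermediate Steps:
U(L, v) = L + L² (U(L, v) = L² + L = L + L²)
(-12*U(-3, 0) + 75)² = (-(-36)*(1 - 3) + 75)² = (-(-36)*(-2) + 75)² = (-12*6 + 75)² = (-72 + 75)² = 3² = 9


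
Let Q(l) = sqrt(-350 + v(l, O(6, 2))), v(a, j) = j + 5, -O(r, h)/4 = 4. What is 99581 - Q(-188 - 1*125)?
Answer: 99581 - 19*I ≈ 99581.0 - 19.0*I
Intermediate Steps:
O(r, h) = -16 (O(r, h) = -4*4 = -16)
v(a, j) = 5 + j
Q(l) = 19*I (Q(l) = sqrt(-350 + (5 - 16)) = sqrt(-350 - 11) = sqrt(-361) = 19*I)
99581 - Q(-188 - 1*125) = 99581 - 19*I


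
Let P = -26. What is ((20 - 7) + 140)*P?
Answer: -3978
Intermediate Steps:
((20 - 7) + 140)*P = ((20 - 7) + 140)*(-26) = (13 + 140)*(-26) = 153*(-26) = -3978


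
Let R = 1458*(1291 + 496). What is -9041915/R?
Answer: -9041915/2605446 ≈ -3.4704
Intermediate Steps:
R = 2605446 (R = 1458*1787 = 2605446)
-9041915/R = -9041915/2605446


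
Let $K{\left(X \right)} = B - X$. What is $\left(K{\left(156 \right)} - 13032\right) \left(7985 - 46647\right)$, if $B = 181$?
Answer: $502876634$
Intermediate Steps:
$K{\left(X \right)} = 181 - X$
$\left(K{\left(156 \right)} - 13032\right) \left(7985 - 46647\right) = \left(\left(181 - 156\right) - 13032\right) \left(7985 - 46647\right) = \left(\left(181 - 156\right) - 13032\right) \left(-38662\right) = \left(25 - 13032\right) \left(-38662\right) = \left(-13007\right) \left(-38662\right) = 502876634$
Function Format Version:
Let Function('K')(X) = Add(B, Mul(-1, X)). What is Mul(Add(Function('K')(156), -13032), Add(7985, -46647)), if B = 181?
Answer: 502876634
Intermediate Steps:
Function('K')(X) = Add(181, Mul(-1, X))
Mul(Add(Function('K')(156), -13032), Add(7985, -46647)) = Mul(Add(Add(181, Mul(-1, 156)), -13032), Add(7985, -46647)) = Mul(Add(Add(181, -156), -13032), -38662) = Mul(Add(25, -13032), -38662) = Mul(-13007, -38662) = 502876634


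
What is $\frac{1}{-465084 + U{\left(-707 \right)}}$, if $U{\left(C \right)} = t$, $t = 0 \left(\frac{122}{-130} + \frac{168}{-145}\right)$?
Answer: $- \frac{1}{465084} \approx -2.1501 \cdot 10^{-6}$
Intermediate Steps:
$t = 0$ ($t = 0 \left(122 \left(- \frac{1}{130}\right) + 168 \left(- \frac{1}{145}\right)\right) = 0 \left(- \frac{61}{65} - \frac{168}{145}\right) = 0 \left(- \frac{3953}{1885}\right) = 0$)
$U{\left(C \right)} = 0$
$\frac{1}{-465084 + U{\left(-707 \right)}} = \frac{1}{-465084 + 0} = \frac{1}{-465084} = - \frac{1}{465084}$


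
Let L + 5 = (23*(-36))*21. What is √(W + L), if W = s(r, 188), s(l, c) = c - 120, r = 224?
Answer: 15*I*√77 ≈ 131.62*I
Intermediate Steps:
s(l, c) = -120 + c
W = 68 (W = -120 + 188 = 68)
L = -17393 (L = -5 + (23*(-36))*21 = -5 - 828*21 = -5 - 17388 = -17393)
√(W + L) = √(68 - 17393) = √(-17325) = 15*I*√77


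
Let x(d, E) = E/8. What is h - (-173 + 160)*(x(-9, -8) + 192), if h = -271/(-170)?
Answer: 422381/170 ≈ 2484.6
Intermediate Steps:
x(d, E) = E/8 (x(d, E) = E*(1/8) = E/8)
h = 271/170 (h = -271*(-1/170) = 271/170 ≈ 1.5941)
h - (-173 + 160)*(x(-9, -8) + 192) = 271/170 - (-173 + 160)*((1/8)*(-8) + 192) = 271/170 - (-13)*(-1 + 192) = 271/170 - (-13)*191 = 271/170 - 1*(-2483) = 271/170 + 2483 = 422381/170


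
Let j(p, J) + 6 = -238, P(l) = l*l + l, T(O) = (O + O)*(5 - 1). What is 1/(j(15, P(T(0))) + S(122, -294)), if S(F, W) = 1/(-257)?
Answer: -257/62709 ≈ -0.0040983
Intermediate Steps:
T(O) = 8*O (T(O) = (2*O)*4 = 8*O)
S(F, W) = -1/257
P(l) = l + l² (P(l) = l² + l = l + l²)
j(p, J) = -244 (j(p, J) = -6 - 238 = -244)
1/(j(15, P(T(0))) + S(122, -294)) = 1/(-244 - 1/257) = 1/(-62709/257) = -257/62709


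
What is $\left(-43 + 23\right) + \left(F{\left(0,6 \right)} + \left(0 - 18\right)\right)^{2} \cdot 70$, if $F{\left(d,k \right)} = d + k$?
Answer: $10060$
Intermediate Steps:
$\left(-43 + 23\right) + \left(F{\left(0,6 \right)} + \left(0 - 18\right)\right)^{2} \cdot 70 = \left(-43 + 23\right) + \left(\left(0 + 6\right) + \left(0 - 18\right)\right)^{2} \cdot 70 = -20 + \left(6 + \left(0 - 18\right)\right)^{2} \cdot 70 = -20 + \left(6 - 18\right)^{2} \cdot 70 = -20 + \left(-12\right)^{2} \cdot 70 = -20 + 144 \cdot 70 = -20 + 10080 = 10060$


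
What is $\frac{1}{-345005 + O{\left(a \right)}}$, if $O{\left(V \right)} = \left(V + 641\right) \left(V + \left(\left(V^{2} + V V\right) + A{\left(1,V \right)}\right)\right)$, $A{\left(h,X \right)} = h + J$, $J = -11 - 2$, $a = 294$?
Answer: $\frac{1}{161553985} \approx 6.1899 \cdot 10^{-9}$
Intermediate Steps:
$J = -13$
$A{\left(h,X \right)} = -13 + h$ ($A{\left(h,X \right)} = h - 13 = -13 + h$)
$O{\left(V \right)} = \left(641 + V\right) \left(-12 + V + 2 V^{2}\right)$ ($O{\left(V \right)} = \left(V + 641\right) \left(V + \left(\left(V^{2} + V V\right) + \left(-13 + 1\right)\right)\right) = \left(641 + V\right) \left(V + \left(\left(V^{2} + V^{2}\right) - 12\right)\right) = \left(641 + V\right) \left(V + \left(2 V^{2} - 12\right)\right) = \left(641 + V\right) \left(V + \left(-12 + 2 V^{2}\right)\right) = \left(641 + V\right) \left(-12 + V + 2 V^{2}\right)$)
$\frac{1}{-345005 + O{\left(a \right)}} = \frac{1}{-345005 + \left(-7692 + 2 \cdot 294^{3} + 629 \cdot 294 + 1283 \cdot 294^{2}\right)} = \frac{1}{-345005 + \left(-7692 + 2 \cdot 25412184 + 184926 + 1283 \cdot 86436\right)} = \frac{1}{-345005 + \left(-7692 + 50824368 + 184926 + 110897388\right)} = \frac{1}{-345005 + 161898990} = \frac{1}{161553985}$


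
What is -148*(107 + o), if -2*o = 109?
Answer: -7770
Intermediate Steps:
o = -109/2 (o = -½*109 = -109/2 ≈ -54.500)
-148*(107 + o) = -148*(107 - 109/2) = -148*105/2 = -7770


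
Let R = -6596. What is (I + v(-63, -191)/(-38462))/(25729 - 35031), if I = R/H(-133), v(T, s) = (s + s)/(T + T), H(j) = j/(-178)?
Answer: 406419957533/428254908228 ≈ 0.94901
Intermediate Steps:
H(j) = -j/178 (H(j) = j*(-1/178) = -j/178)
v(T, s) = s/T (v(T, s) = (2*s)/((2*T)) = (2*s)*(1/(2*T)) = s/T)
I = -1174088/133 (I = -6596/((-1/178*(-133))) = -6596/133/178 = -6596*178/133 = -1174088/133 ≈ -8827.7)
(I + v(-63, -191)/(-38462))/(25729 - 35031) = (-1174088/133 - 191/(-63)/(-38462))/(25729 - 35031) = (-1174088/133 - 191*(-1/63)*(-1/38462))/(-9302) = (-1174088/133 + (191/63)*(-1/38462))*(-1/9302) = (-1174088/133 - 191/2423106)*(-1/9302) = -406419957533/46039014*(-1/9302) = 406419957533/428254908228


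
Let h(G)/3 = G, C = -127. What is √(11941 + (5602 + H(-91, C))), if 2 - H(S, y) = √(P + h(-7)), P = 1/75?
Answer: √(3947625 - 15*I*√4722)/15 ≈ 132.46 - 0.017293*I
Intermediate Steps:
P = 1/75 ≈ 0.013333
h(G) = 3*G
H(S, y) = 2 - I*√4722/15 (H(S, y) = 2 - √(1/75 + 3*(-7)) = 2 - √(1/75 - 21) = 2 - √(-1574/75) = 2 - I*√4722/15)
√(11941 + (5602 + H(-91, C))) = √(11941 + (5602 + (2 - I*√4722/15))) = √(11941 + (5604 - I*√4722/15)) = √(17545 - I*√4722/15)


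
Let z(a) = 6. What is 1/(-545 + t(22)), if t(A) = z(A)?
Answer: -1/539 ≈ -0.0018553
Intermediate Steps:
t(A) = 6
1/(-545 + t(22)) = 1/(-545 + 6) = 1/(-539) = -1/539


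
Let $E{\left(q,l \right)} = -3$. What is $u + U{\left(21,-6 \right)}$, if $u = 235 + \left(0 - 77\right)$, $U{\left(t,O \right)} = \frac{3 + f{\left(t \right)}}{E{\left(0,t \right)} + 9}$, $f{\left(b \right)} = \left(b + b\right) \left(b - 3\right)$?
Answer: $\frac{569}{2} \approx 284.5$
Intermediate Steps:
$f{\left(b \right)} = 2 b \left(-3 + b\right)$
$U{\left(t,O \right)} = \frac{1}{2} + \frac{t \left(-3 + t\right)}{3}$ ($U{\left(t,O \right)} = \frac{3 + 2 t \left(-3 + t\right)}{-3 + 9} = \frac{3 + 2 t \left(-3 + t\right)}{6} = \left(3 + 2 t \left(-3 + t\right)\right) \frac{1}{6} = \frac{1}{2} + \frac{t \left(-3 + t\right)}{3}$)
$u = 158$ ($u = 235 - 77 = 158$)
$u + U{\left(21,-6 \right)} = 158 + \left(\frac{1}{2} + \frac{1}{3} \cdot 21 \left(-3 + 21\right)\right) = 158 + \left(\frac{1}{2} + \frac{1}{3} \cdot 21 \cdot 18\right) = 158 + \left(\frac{1}{2} + 126\right) = 158 + \frac{253}{2} = \frac{569}{2}$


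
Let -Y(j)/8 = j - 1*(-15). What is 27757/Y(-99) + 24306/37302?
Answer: 175287541/4177824 ≈ 41.957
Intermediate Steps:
Y(j) = -120 - 8*j (Y(j) = -8*(j - 1*(-15)) = -8*(j + 15) = -8*(15 + j) = -120 - 8*j)
27757/Y(-99) + 24306/37302 = 27757/(-120 - 8*(-99)) + 24306/37302 = 27757/(-120 + 792) + 24306*(1/37302) = 27757/672 + 4051/6217 = 175287541/4177824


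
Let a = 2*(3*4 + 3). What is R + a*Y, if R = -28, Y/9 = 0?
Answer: -28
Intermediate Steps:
Y = 0 (Y = 9*0 = 0)
a = 30 (a = 2*(12 + 3) = 2*15 = 30)
R + a*Y = -28 + 30*0 = -28 + 0 = -28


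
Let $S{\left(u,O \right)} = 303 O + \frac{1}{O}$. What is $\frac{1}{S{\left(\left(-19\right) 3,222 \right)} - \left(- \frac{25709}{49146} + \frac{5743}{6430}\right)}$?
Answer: $\frac{1948720810}{131081941674399} \approx 1.4866 \cdot 10^{-5}$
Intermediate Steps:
$S{\left(u,O \right)} = \frac{1}{O} + 303 O$
$\frac{1}{S{\left(\left(-19\right) 3,222 \right)} - \left(- \frac{25709}{49146} + \frac{5743}{6430}\right)} = \frac{1}{\left(\frac{1}{222} + 303 \cdot 222\right) - \left(- \frac{25709}{49146} + \frac{5743}{6430}\right)} = \frac{1}{\left(\frac{1}{222} + 67266\right) - \frac{29234152}{79002195}} = \frac{1}{\frac{14933053}{222} + \left(- \frac{5743}{6430} + \frac{25709}{49146}\right)} = \frac{1}{\frac{14933053}{222} - \frac{29234152}{79002195}} = \frac{1}{\frac{131081941674399}{1948720810}} = \frac{1948720810}{131081941674399}$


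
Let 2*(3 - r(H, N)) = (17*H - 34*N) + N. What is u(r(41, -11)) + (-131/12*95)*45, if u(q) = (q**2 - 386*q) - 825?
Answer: 1734629/4 ≈ 4.3366e+5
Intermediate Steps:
r(H, N) = 3 - 17*H/2 + 33*N/2 (r(H, N) = 3 - ((17*H - 34*N) + N)/2 = 3 - ((-34*N + 17*H) + N)/2 = 3 - (-33*N + 17*H)/2 = 3 + (-17*H/2 + 33*N/2) = 3 - 17*H/2 + 33*N/2)
u(q) = -825 + q**2 - 386*q
u(r(41, -11)) + (-131/12*95)*45 = (-825 + (3 - 17/2*41 + (33/2)*(-11))**2 - 386*(3 - 17/2*41 + (33/2)*(-11))) + (-131/12*95)*45 = (-825 + (3 - 697/2 - 363/2)**2 - 386*(3 - 697/2 - 363/2)) + (-131*1/12*95)*45 = (-825 + (-527)**2 - 386*(-527)) - 131/12*95*45 = (-825 + 277729 + 203422) - 12445/12*45 = 480326 - 186675/4 = 1734629/4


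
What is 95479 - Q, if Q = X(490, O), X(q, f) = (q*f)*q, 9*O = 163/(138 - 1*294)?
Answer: 43297204/351 ≈ 1.2335e+5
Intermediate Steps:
O = -163/1404 (O = (163/(138 - 1*294))/9 = (163/(138 - 294))/9 = (163/(-156))/9 = (163*(-1/156))/9 = (1/9)*(-163/156) = -163/1404 ≈ -0.11610)
X(q, f) = f*q**2 (X(q, f) = (f*q)*q = f*q**2)
Q = -9784075/351 (Q = -163/1404*490**2 = -163/1404*240100 = -9784075/351 ≈ -27875.)
95479 - Q = 95479 - 1*(-9784075/351) = 95479 + 9784075/351 = 43297204/351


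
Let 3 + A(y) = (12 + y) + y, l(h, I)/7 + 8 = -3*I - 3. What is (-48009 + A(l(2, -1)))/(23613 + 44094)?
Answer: -48112/67707 ≈ -0.71059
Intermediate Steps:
l(h, I) = -77 - 21*I (l(h, I) = -56 + 7*(-3*I - 3) = -56 + 7*(-3 - 3*I) = -56 + (-21 - 21*I) = -77 - 21*I)
A(y) = 9 + 2*y (A(y) = -3 + ((12 + y) + y) = -3 + (12 + 2*y) = 9 + 2*y)
(-48009 + A(l(2, -1)))/(23613 + 44094) = (-48009 + (9 + 2*(-77 - 21*(-1))))/(23613 + 44094) = (-48009 + (9 + 2*(-77 + 21)))/67707 = (-48009 + (9 + 2*(-56)))*(1/67707) = (-48009 + (9 - 112))*(1/67707) = (-48009 - 103)*(1/67707) = -48112*1/67707 = -48112/67707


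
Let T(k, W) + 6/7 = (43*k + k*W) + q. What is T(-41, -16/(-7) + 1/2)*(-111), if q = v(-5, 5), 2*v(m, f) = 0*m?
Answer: 2918523/14 ≈ 2.0847e+5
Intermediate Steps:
v(m, f) = 0 (v(m, f) = (0*m)/2 = (½)*0 = 0)
q = 0
T(k, W) = -6/7 + 43*k + W*k (T(k, W) = -6/7 + ((43*k + k*W) + 0) = -6/7 + ((43*k + W*k) + 0) = -6/7 + (43*k + W*k) = -6/7 + 43*k + W*k)
T(-41, -16/(-7) + 1/2)*(-111) = (-6/7 + 43*(-41) + (-16/(-7) + 1/2)*(-41))*(-111) = (-6/7 - 1763 + (-16*(-⅐) + 1*(½))*(-41))*(-111) = (-6/7 - 1763 + (16/7 + ½)*(-41))*(-111) = (-6/7 - 1763 + (39/14)*(-41))*(-111) = (-6/7 - 1763 - 1599/14)*(-111) = -26293/14*(-111) = 2918523/14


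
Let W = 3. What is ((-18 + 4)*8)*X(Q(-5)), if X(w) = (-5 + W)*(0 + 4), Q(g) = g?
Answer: 896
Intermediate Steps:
X(w) = -8 (X(w) = (-5 + 3)*(0 + 4) = -2*4 = -8)
((-18 + 4)*8)*X(Q(-5)) = ((-18 + 4)*8)*(-8) = -14*8*(-8) = -112*(-8) = 896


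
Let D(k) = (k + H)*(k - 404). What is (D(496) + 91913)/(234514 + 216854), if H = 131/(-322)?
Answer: 320851/1053192 ≈ 0.30465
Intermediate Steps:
H = -131/322 (H = 131*(-1/322) = -131/322 ≈ -0.40683)
D(k) = (-404 + k)*(-131/322 + k) (D(k) = (k - 131/322)*(k - 404) = (-131/322 + k)*(-404 + k) = (-404 + k)*(-131/322 + k))
(D(496) + 91913)/(234514 + 216854) = ((26462/161 + 496² - 130219/322*496) + 91913)/(234514 + 216854) = ((26462/161 + 246016 - 32294312/161) + 91913)/451368 = (319162/7 + 91913)*(1/451368) = (962553/7)*(1/451368) = 320851/1053192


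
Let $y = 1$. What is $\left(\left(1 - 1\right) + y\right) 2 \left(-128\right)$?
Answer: $-256$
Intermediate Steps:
$\left(\left(1 - 1\right) + y\right) 2 \left(-128\right) = \left(\left(1 - 1\right) + 1\right) 2 \left(-128\right) = \left(0 + 1\right) 2 \left(-128\right) = 1 \cdot 2 \left(-128\right) = 2 \left(-128\right) = -256$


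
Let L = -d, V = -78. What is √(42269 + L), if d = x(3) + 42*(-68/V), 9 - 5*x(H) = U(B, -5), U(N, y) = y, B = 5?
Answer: √178419995/65 ≈ 205.50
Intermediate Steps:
x(H) = 14/5 (x(H) = 9/5 - ⅕*(-5) = 9/5 + 1 = 14/5)
d = 2562/65 (d = 14/5 + 42*(-68/(-78)) = 14/5 + 42*(-68*(-1/78)) = 14/5 + 42*(34/39) = 14/5 + 476/13 = 2562/65 ≈ 39.415)
L = -2562/65 (L = -1*2562/65 = -2562/65 ≈ -39.415)
√(42269 + L) = √(42269 - 2562/65) = √(2744923/65) = √178419995/65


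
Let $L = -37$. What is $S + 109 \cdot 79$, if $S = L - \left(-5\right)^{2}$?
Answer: $8549$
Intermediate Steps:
$S = -62$ ($S = -37 - \left(-5\right)^{2} = -37 - 25 = -62$)
$S + 109 \cdot 79 = -62 + 109 \cdot 79 = -62 + 8611 = 8549$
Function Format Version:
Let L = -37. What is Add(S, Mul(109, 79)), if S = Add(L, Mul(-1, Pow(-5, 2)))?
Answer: 8549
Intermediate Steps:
S = -62 (S = Add(-37, Mul(-1, Pow(-5, 2))) = Add(-37, Mul(-1, 25)) = Add(-37, -25) = -62)
Add(S, Mul(109, 79)) = Add(-62, Mul(109, 79)) = Add(-62, 8611) = 8549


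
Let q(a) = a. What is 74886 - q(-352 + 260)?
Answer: 74978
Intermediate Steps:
74886 - q(-352 + 260) = 74886 - (-352 + 260) = 74886 - 1*(-92) = 74886 + 92 = 74978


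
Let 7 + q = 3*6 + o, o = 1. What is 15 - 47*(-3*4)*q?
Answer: 6783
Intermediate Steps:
q = 12 (q = -7 + (3*6 + 1) = -7 + (18 + 1) = -7 + 19 = 12)
15 - 47*(-3*4)*q = 15 - 47*(-3*4)*12 = 15 - (-564)*12 = 15 - 47*(-144) = 15 + 6768 = 6783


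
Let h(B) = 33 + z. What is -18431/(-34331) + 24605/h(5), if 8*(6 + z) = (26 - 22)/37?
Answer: 62545698439/68627669 ≈ 911.38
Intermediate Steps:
z = -443/74 (z = -6 + ((26 - 22)/37)/8 = -6 + (4*(1/37))/8 = -6 + (⅛)*(4/37) = -6 + 1/74 = -443/74 ≈ -5.9865)
h(B) = 1999/74 (h(B) = 33 - 443/74 = 1999/74)
-18431/(-34331) + 24605/h(5) = -18431/(-34331) + 24605/(1999/74) = -18431*(-1/34331) + 24605*(74/1999) = 18431/34331 + 1820770/1999 = 62545698439/68627669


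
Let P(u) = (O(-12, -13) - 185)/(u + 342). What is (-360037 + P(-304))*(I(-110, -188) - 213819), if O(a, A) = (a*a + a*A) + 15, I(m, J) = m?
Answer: 1463410846702/19 ≈ 7.7022e+10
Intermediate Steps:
O(a, A) = 15 + a² + A*a (O(a, A) = (a² + A*a) + 15 = 15 + a² + A*a)
P(u) = 130/(342 + u) (P(u) = ((15 + (-12)² - 13*(-12)) - 185)/(u + 342) = ((15 + 144 + 156) - 185)/(342 + u) = (315 - 185)/(342 + u) = 130/(342 + u))
(-360037 + P(-304))*(I(-110, -188) - 213819) = (-360037 + 130/(342 - 304))*(-110 - 213819) = (-360037 + 130/38)*(-213929) = (-360037 + 130*(1/38))*(-213929) = (-360037 + 65/19)*(-213929) = -6840638/19*(-213929) = 1463410846702/19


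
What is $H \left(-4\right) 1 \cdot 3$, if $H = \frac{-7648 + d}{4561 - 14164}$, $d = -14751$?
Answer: $- \frac{89596}{3201} \approx -27.99$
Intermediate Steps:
$H = \frac{22399}{9603}$ ($H = \frac{-7648 - 14751}{4561 - 14164} = - \frac{22399}{-9603} = \left(-22399\right) \left(- \frac{1}{9603}\right) = \frac{22399}{9603} \approx 2.3325$)
$H \left(-4\right) 1 \cdot 3 = \frac{22399 \left(-4\right) 1 \cdot 3}{9603} = \frac{22399 \left(\left(-4\right) 3\right)}{9603} = \frac{22399}{9603} \left(-12\right) = - \frac{89596}{3201}$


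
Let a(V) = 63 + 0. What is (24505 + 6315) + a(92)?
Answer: 30883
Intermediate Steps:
a(V) = 63
(24505 + 6315) + a(92) = (24505 + 6315) + 63 = 30820 + 63 = 30883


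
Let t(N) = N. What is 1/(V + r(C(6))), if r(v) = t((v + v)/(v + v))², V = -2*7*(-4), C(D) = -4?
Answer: 1/57 ≈ 0.017544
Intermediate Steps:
V = 56 (V = -14*(-4) = 56)
r(v) = 1 (r(v) = ((v + v)/(v + v))² = ((2*v)/((2*v)))² = ((2*v)*(1/(2*v)))² = 1² = 1)
1/(V + r(C(6))) = 1/(56 + 1) = 1/57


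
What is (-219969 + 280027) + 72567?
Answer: 132625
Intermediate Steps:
(-219969 + 280027) + 72567 = 60058 + 72567 = 132625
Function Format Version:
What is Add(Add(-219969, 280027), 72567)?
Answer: 132625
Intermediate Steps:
Add(Add(-219969, 280027), 72567) = Add(60058, 72567) = 132625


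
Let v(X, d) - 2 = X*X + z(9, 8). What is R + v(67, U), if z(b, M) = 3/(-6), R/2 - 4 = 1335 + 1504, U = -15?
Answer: 20353/2 ≈ 10177.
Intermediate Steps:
R = 5686 (R = 8 + 2*(1335 + 1504) = 8 + 2*2839 = 8 + 5678 = 5686)
z(b, M) = -½ (z(b, M) = 3*(-⅙) = -½)
v(X, d) = 3/2 + X² (v(X, d) = 2 + (X*X - ½) = 2 + (X² - ½) = 2 + (-½ + X²) = 3/2 + X²)
R + v(67, U) = 5686 + (3/2 + 67²) = 5686 + (3/2 + 4489) = 5686 + 8981/2 = 20353/2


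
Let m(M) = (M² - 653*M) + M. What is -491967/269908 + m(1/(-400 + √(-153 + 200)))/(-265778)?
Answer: -1672673772198446195005/917676415283831024308 - 52145078*√47/3399960042991801 ≈ -1.8227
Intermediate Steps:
m(M) = M² - 652*M
-491967/269908 + m(1/(-400 + √(-153 + 200)))/(-265778) = -491967/269908 + ((-652 + 1/(-400 + √(-153 + 200)))/(-400 + √(-153 + 200)))/(-265778) = -491967*1/269908 + ((-652 + 1/(-400 + √47))/(-400 + √47))*(-1/265778) = -491967/269908 - (-652 + 1/(-400 + √47))/(265778*(-400 + √47))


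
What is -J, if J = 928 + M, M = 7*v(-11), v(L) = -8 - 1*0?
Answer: -872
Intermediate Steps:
v(L) = -8 (v(L) = -8 + 0 = -8)
M = -56 (M = 7*(-8) = -56)
J = 872 (J = 928 - 56 = 872)
-J = -1*872 = -872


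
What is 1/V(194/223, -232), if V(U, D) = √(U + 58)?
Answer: √731886/6564 ≈ 0.13033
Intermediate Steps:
V(U, D) = √(58 + U)
1/V(194/223, -232) = 1/(√(58 + 194/223)) = 1/(√(13128/223)) = 1/(2*√731886/223) = √731886/6564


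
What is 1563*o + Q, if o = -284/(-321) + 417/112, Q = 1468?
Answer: 103903977/11984 ≈ 8670.2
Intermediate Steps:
o = 165665/35952 (o = -284*(-1/321) + 417*(1/112) = 284/321 + 417/112 = 165665/35952 ≈ 4.6079)
1563*o + Q = 1563*(165665/35952) + 1468 = 86311465/11984 + 1468 = 103903977/11984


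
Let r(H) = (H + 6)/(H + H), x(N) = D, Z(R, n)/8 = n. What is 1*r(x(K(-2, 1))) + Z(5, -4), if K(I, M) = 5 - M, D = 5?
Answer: -309/10 ≈ -30.900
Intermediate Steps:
Z(R, n) = 8*n
x(N) = 5
r(H) = (6 + H)/(2*H) (r(H) = (6 + H)/((2*H)) = (6 + H)*(1/(2*H)) = (6 + H)/(2*H))
1*r(x(K(-2, 1))) + Z(5, -4) = 1*((½)*(6 + 5)/5) + 8*(-4) = 1*((½)*(⅕)*11) - 32 = 1*(11/10) - 32 = 11/10 - 32 = -309/10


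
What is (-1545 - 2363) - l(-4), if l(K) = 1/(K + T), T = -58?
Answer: -242295/62 ≈ -3908.0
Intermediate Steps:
l(K) = 1/(-58 + K) (l(K) = 1/(K - 58) = 1/(-58 + K))
(-1545 - 2363) - l(-4) = (-1545 - 2363) - 1/(-58 - 4) = -3908 - 1/(-62) = -3908 - 1*(-1/62) = -3908 + 1/62 = -242295/62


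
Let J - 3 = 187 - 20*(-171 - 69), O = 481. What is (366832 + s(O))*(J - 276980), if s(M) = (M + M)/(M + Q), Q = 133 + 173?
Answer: -78522899934540/787 ≈ -9.9775e+10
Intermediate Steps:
Q = 306
J = 4990 (J = 3 + (187 - 20*(-171 - 69)) = 3 + (187 - 20*(-240)) = 3 + (187 + 4800) = 3 + 4987 = 4990)
s(M) = 2*M/(306 + M) (s(M) = (M + M)/(M + 306) = (2*M)/(306 + M) = 2*M/(306 + M))
(366832 + s(O))*(J - 276980) = (366832 + 2*481/(306 + 481))*(4990 - 276980) = (366832 + 2*481/787)*(-271990) = (366832 + 2*481*(1/787))*(-271990) = (366832 + 962/787)*(-271990) = (288697746/787)*(-271990) = -78522899934540/787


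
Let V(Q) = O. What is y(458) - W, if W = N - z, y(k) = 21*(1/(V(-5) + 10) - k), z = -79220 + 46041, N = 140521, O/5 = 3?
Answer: -4582929/25 ≈ -1.8332e+5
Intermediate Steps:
O = 15 (O = 5*3 = 15)
V(Q) = 15
z = -33179
y(k) = 21/25 - 21*k (y(k) = 21*(1/(15 + 10) - k) = 21*(1/25 - k) = 21/25 - 21*k)
W = 173700 (W = 140521 - 1*(-33179) = 140521 + 33179 = 173700)
y(458) - W = (21/25 - 21*458) - 1*173700 = (21/25 - 9618) - 173700 = -240429/25 - 173700 = -4582929/25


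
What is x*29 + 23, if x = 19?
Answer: 574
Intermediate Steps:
x*29 + 23 = 19*29 + 23 = 551 + 23 = 574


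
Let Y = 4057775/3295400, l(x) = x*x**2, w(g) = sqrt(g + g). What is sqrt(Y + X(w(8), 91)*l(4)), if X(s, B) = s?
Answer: sqrt(1117378099478)/65908 ≈ 16.038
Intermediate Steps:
w(g) = sqrt(2)*sqrt(g) (w(g) = sqrt(2*g) = sqrt(2)*sqrt(g))
l(x) = x**3
Y = 162311/131816 (Y = 4057775*(1/3295400) = 162311/131816 ≈ 1.2313)
sqrt(Y + X(w(8), 91)*l(4)) = sqrt(162311/131816 + (sqrt(2)*sqrt(8))*4**3) = sqrt(162311/131816 + (sqrt(2)*(2*sqrt(2)))*64) = sqrt(162311/131816 + 4*64) = sqrt(162311/131816 + 256) = sqrt(33907207/131816) = sqrt(1117378099478)/65908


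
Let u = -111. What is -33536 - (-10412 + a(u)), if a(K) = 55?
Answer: -23179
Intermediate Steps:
-33536 - (-10412 + a(u)) = -33536 - (-10412 + 55) = -33536 - 1*(-10357) = -33536 + 10357 = -23179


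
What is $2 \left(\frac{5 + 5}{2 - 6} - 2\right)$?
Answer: $-9$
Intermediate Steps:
$2 \left(\frac{5 + 5}{2 - 6} - 2\right) = 2 \left(\frac{10}{-4} - 2\right) = 2 \left(10 \left(- \frac{1}{4}\right) - 2\right) = 2 \left(- \frac{5}{2} - 2\right) = 2 \left(- \frac{9}{2}\right) = -9$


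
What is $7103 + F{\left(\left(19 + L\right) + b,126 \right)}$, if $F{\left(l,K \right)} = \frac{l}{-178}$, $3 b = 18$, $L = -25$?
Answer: $7103$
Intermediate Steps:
$b = 6$ ($b = \frac{1}{3} \cdot 18 = 6$)
$F{\left(l,K \right)} = - \frac{l}{178}$ ($F{\left(l,K \right)} = l \left(- \frac{1}{178}\right) = - \frac{l}{178}$)
$7103 + F{\left(\left(19 + L\right) + b,126 \right)} = 7103 - \frac{\left(19 - 25\right) + 6}{178} = 7103 - \frac{-6 + 6}{178} = 7103 - 0 = 7103 + 0 = 7103$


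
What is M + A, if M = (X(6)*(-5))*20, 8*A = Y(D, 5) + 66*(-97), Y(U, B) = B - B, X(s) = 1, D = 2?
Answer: -3601/4 ≈ -900.25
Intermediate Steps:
Y(U, B) = 0
A = -3201/4 (A = (0 + 66*(-97))/8 = (0 - 6402)/8 = (⅛)*(-6402) = -3201/4 ≈ -800.25)
M = -100 (M = (1*(-5))*20 = -5*20 = -100)
M + A = -100 - 3201/4 = -3601/4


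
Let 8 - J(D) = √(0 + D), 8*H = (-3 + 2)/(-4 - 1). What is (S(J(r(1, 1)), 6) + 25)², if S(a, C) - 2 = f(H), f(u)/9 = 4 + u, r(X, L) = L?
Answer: 6395841/1600 ≈ 3997.4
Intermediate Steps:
H = 1/40 (H = ((-3 + 2)/(-4 - 1))/8 = (-1/(-5))/8 = (-1*(-⅕))/8 = (⅛)*(⅕) = 1/40 ≈ 0.025000)
f(u) = 36 + 9*u (f(u) = 9*(4 + u) = 36 + 9*u)
J(D) = 8 - √D (J(D) = 8 - √(0 + D) = 8 - √D)
S(a, C) = 1529/40 (S(a, C) = 2 + (36 + 9*(1/40)) = 2 + (36 + 9/40) = 2 + 1449/40 = 1529/40)
(S(J(r(1, 1)), 6) + 25)² = (1529/40 + 25)² = (2529/40)² = 6395841/1600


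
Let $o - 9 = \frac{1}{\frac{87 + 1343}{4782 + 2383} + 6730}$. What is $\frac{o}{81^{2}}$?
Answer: $\frac{86800817}{63276750936} \approx 0.0013718$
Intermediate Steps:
$o = \frac{86800817}{9644376}$ ($o = 9 + \frac{1}{\frac{87 + 1343}{4782 + 2383} + 6730} = 9 + \frac{1}{\frac{1430}{7165} + 6730} = 9 + \frac{1}{1430 \cdot \frac{1}{7165} + 6730} = 9 + \frac{1}{\frac{286}{1433} + 6730} = 9 + \frac{1}{\frac{9644376}{1433}} = 9 + \frac{1433}{9644376} = \frac{86800817}{9644376} \approx 9.0002$)
$\frac{o}{81^{2}} = \frac{86800817}{9644376 \cdot 81^{2}} = \frac{86800817}{9644376 \cdot 6561} = \frac{86800817}{9644376} \cdot \frac{1}{6561} = \frac{86800817}{63276750936}$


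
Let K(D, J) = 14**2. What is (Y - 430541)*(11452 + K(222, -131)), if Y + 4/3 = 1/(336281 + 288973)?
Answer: -223972998982720/44661 ≈ -5.0150e+9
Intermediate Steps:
Y = -833671/625254 (Y = -4/3 + 1/(336281 + 288973) = -4/3 + 1/625254 = -833671/625254 ≈ -1.3333)
K(D, J) = 196
(Y - 430541)*(11452 + K(222, -131)) = (-833671/625254 - 430541)*(11452 + 196) = -269198316085/625254*11648 = -223972998982720/44661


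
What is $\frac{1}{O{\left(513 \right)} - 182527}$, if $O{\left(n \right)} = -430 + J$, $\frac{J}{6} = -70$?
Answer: $- \frac{1}{183377} \approx -5.4532 \cdot 10^{-6}$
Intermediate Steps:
$J = -420$ ($J = 6 \left(-70\right) = -420$)
$O{\left(n \right)} = -850$ ($O{\left(n \right)} = -430 - 420 = -850$)
$\frac{1}{O{\left(513 \right)} - 182527} = \frac{1}{-850 - 182527} = \frac{1}{-183377} = - \frac{1}{183377}$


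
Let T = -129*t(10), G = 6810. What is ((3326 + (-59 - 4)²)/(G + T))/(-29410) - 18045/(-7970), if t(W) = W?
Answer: 58588498057/25877506080 ≈ 2.2641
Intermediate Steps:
T = -1290 (T = -129*10 = -1290)
((3326 + (-59 - 4)²)/(G + T))/(-29410) - 18045/(-7970) = ((3326 + (-59 - 4)²)/(6810 - 1290))/(-29410) - 18045/(-7970) = ((3326 + (-63)²)/5520)*(-1/29410) - 18045*(-1/7970) = ((3326 + 3969)*(1/5520))*(-1/29410) + 3609/1594 = (7295*(1/5520))*(-1/29410) + 3609/1594 = (1459/1104)*(-1/29410) + 3609/1594 = -1459/32468640 + 3609/1594 = 58588498057/25877506080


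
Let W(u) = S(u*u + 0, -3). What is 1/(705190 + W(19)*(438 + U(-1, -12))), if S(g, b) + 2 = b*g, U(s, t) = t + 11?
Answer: 1/231045 ≈ 4.3282e-6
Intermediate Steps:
U(s, t) = 11 + t
S(g, b) = -2 + b*g
W(u) = -2 - 3*u² (W(u) = -2 - 3*(u*u + 0) = -2 - 3*(u² + 0) = -2 - 3*u²)
1/(705190 + W(19)*(438 + U(-1, -12))) = 1/(705190 + (-2 - 3*19²)*(438 + (11 - 12))) = 1/(705190 + (-2 - 3*361)*(438 - 1)) = 1/(705190 + (-2 - 1083)*437) = 1/(705190 - 1085*437) = 1/(705190 - 474145) = 1/231045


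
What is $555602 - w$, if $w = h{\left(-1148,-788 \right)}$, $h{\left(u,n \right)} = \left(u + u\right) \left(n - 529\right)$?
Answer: $-2468230$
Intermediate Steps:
$h{\left(u,n \right)} = 2 u \left(-529 + n\right)$
$w = 3023832$ ($w = 2 \left(-1148\right) \left(-529 - 788\right) = 2 \left(-1148\right) \left(-1317\right) = 3023832$)
$555602 - w = 555602 - 3023832 = -2468230$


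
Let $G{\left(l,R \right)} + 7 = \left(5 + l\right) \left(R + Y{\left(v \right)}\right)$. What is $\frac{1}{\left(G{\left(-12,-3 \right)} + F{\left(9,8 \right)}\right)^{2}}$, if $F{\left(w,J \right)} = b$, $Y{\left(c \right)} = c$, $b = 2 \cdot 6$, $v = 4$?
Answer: $\frac{1}{4} \approx 0.25$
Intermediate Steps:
$b = 12$
$F{\left(w,J \right)} = 12$
$G{\left(l,R \right)} = -7 + \left(4 + R\right) \left(5 + l\right)$ ($G{\left(l,R \right)} = -7 + \left(5 + l\right) \left(R + 4\right) = -7 + \left(5 + l\right) \left(4 + R\right) = -7 + \left(4 + R\right) \left(5 + l\right)$)
$\frac{1}{\left(G{\left(-12,-3 \right)} + F{\left(9,8 \right)}\right)^{2}} = \frac{1}{\left(\left(13 + 4 \left(-12\right) + 5 \left(-3\right) - -36\right) + 12\right)^{2}} = \frac{1}{\left(\left(13 - 48 - 15 + 36\right) + 12\right)^{2}} = \frac{1}{\left(-14 + 12\right)^{2}} = \frac{1}{\left(-2\right)^{2}} = \frac{1}{4}$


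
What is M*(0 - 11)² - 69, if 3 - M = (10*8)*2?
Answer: -19066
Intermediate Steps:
M = -157 (M = 3 - 10*8*2 = 3 - 80*2 = 3 - 1*160 = 3 - 160 = -157)
M*(0 - 11)² - 69 = -157*(0 - 11)² - 69 = -157*(-11)² - 69 = -157*121 - 69 = -18997 - 69 = -19066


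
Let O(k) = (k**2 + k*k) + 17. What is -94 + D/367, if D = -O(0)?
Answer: -34515/367 ≈ -94.046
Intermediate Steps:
O(k) = 17 + 2*k**2 (O(k) = (k**2 + k**2) + 17 = 2*k**2 + 17 = 17 + 2*k**2)
D = -17 (D = -(17 + 2*0**2) = -(17 + 2*0) = -(17 + 0) = -1*17 = -17)
-94 + D/367 = -94 - 17/367 = -34515/367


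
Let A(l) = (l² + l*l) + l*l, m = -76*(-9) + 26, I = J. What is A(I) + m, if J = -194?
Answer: 113618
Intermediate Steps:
I = -194
m = 710 (m = 684 + 26 = 710)
A(l) = 3*l² (A(l) = (l² + l²) + l² = 2*l² + l² = 3*l²)
A(I) + m = 3*(-194)² + 710 = 3*37636 + 710 = 112908 + 710 = 113618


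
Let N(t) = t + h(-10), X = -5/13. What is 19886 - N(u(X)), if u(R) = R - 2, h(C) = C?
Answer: 258679/13 ≈ 19898.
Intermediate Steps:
X = -5/13 (X = -5*1/13 = -5/13 ≈ -0.38462)
u(R) = -2 + R
N(t) = -10 + t (N(t) = t - 10 = -10 + t)
19886 - N(u(X)) = 19886 - (-10 + (-2 - 5/13)) = 19886 - (-10 - 31/13) = 19886 - 1*(-161/13) = 19886 + 161/13 = 258679/13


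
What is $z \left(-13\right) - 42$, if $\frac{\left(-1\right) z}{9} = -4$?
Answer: $-510$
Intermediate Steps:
$z = 36$ ($z = \left(-9\right) \left(-4\right) = 36$)
$z \left(-13\right) - 42 = 36 \left(-13\right) - 42 = -468 - 42 = -510$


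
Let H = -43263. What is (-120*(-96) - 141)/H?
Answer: -3793/14421 ≈ -0.26302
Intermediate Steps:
(-120*(-96) - 141)/H = (-120*(-96) - 141)/(-43263) = (11520 - 141)*(-1/43263) = 11379*(-1/43263) = -3793/14421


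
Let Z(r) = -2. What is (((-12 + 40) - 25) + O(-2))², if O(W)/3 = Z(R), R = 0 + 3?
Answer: 9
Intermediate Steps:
R = 3
O(W) = -6 (O(W) = 3*(-2) = -6)
(((-12 + 40) - 25) + O(-2))² = (((-12 + 40) - 25) - 6)² = ((28 - 25) - 6)² = (3 - 6)² = (-3)² = 9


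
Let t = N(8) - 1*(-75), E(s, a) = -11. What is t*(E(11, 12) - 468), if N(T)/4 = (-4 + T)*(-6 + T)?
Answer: -51253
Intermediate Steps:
N(T) = 4*(-6 + T)*(-4 + T) (N(T) = 4*((-4 + T)*(-6 + T)) = 4*((-6 + T)*(-4 + T)) = 4*(-6 + T)*(-4 + T))
t = 107 (t = (96 - 40*8 + 4*8**2) - 1*(-75) = (96 - 320 + 4*64) + 75 = (96 - 320 + 256) + 75 = 32 + 75 = 107)
t*(E(11, 12) - 468) = 107*(-11 - 468) = 107*(-479) = -51253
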